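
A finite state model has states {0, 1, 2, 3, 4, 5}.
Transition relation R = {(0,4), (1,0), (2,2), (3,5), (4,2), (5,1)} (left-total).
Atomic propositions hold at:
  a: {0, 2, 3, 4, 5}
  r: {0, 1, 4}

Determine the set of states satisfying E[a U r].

E[a U r]: least fixpoint, start Z0 = Sat(r) = {0, 1, 4}, add states in Sat(a) with some successor in Z. Z1 = {0, 1, 4, 5}; Z2 = {0, 1, 3, 4, 5}; fixed.
Sat(E[a U r]) = {0, 1, 3, 4, 5}

{0, 1, 3, 4, 5}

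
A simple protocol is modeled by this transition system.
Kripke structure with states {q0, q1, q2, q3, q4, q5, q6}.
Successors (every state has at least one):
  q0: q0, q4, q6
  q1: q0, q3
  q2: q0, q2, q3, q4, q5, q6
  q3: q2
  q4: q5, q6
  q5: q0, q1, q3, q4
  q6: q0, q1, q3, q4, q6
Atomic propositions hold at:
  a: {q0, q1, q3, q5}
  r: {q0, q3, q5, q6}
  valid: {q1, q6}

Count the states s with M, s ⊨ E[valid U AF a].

AF a: least fixpoint, start Z0 = {q0, q1, q3, q5}, add states with every successor in Z. Already a fixed point.
Sat(AF a) = {q0, q1, q3, q5}
E[valid U AF a]: least fixpoint, start Z0 = Sat(AF a) = {q0, q1, q3, q5}, add states in Sat(valid) with some successor in Z. Z1 = {q0, q1, q3, q5, q6}; fixed.
Sat(E[valid U AF a]) = {q0, q1, q3, q5, q6}
|Sat(E[valid U AF a])| = |{q0, q1, q3, q5, q6}| = 5.

5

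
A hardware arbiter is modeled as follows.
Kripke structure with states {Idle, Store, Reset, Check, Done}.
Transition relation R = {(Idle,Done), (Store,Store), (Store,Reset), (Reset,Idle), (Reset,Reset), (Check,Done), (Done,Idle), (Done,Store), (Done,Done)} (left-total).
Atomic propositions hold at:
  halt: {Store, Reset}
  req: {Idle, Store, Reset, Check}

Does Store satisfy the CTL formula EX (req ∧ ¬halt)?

Sat(¬halt) = {Idle, Check, Done}
Sat(req ∧ ¬halt) = {Idle, Check}
Sat(EX (req ∧ ¬halt)) = {s : some successor in {Idle, Check}} = {Reset, Done}
Store ∉ Sat(EX (req ∧ ¬halt)) = {Reset, Done}, so the formula does not hold at Store.

No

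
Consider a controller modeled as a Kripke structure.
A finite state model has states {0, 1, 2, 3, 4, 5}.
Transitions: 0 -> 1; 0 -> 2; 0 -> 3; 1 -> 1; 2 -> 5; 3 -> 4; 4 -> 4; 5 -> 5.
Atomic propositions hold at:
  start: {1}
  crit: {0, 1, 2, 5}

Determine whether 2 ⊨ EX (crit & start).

No

Sat(crit & start) = {1}
Sat(EX (crit & start)) = {s : some successor in {1}} = {0, 1}
2 ∉ Sat(EX (crit & start)) = {0, 1}, so the formula does not hold at 2.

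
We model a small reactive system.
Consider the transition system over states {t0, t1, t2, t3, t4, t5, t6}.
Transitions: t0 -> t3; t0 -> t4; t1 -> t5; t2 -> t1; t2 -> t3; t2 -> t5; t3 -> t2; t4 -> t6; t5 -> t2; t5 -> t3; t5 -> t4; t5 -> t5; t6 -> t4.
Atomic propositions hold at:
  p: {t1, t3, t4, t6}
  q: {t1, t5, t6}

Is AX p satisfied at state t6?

Sat(AX p) = {s : every successor in {t1, t3, t4, t6}} = {t0, t4, t6}
t6 ∈ Sat(AX p) = {t0, t4, t6}, so the formula holds at t6.

Yes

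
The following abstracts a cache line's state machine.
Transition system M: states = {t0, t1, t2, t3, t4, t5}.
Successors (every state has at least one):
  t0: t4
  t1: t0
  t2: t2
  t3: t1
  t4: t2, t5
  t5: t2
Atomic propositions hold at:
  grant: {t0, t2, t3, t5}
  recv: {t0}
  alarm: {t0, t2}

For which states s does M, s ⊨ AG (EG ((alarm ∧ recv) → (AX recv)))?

Sat(alarm ∧ recv) = {t0}
Sat(AX recv) = {s : every successor in {t0}} = {t1}
Sat((alarm ∧ recv) → (AX recv)) = {t1, t2, t3, t4, t5}
EG ((alarm ∧ recv) → (AX recv)): greatest fixpoint, start Z0 = {t1, t2, t3, t4, t5}, keep only states in Sat with some successor in Z. Z1 = {t2, t3, t4, t5}; Z2 = {t2, t4, t5}; fixed.
Sat(EG ((alarm ∧ recv) → (AX recv))) = {t2, t4, t5}
AG (EG ((alarm ∧ recv) → (AX recv))): greatest fixpoint, start Z0 = {t2, t4, t5}, keep only states in Sat with every successor in Z. Already a fixed point.
Sat(AG (EG ((alarm ∧ recv) → (AX recv)))) = {t2, t4, t5}

{t2, t4, t5}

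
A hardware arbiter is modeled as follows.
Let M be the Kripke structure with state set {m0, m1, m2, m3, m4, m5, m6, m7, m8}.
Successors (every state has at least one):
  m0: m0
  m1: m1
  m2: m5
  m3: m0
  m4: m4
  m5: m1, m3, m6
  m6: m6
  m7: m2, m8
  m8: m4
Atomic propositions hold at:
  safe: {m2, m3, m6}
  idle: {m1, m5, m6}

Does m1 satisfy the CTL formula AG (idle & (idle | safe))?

Sat(idle | safe) = {m1, m2, m3, m5, m6}
Sat(idle & (idle | safe)) = {m1, m5, m6}
AG (idle & (idle | safe)): greatest fixpoint, start Z0 = {m1, m5, m6}, keep only states in Sat with every successor in Z. Z1 = {m1, m6}; fixed.
Sat(AG (idle & (idle | safe))) = {m1, m6}
m1 ∈ Sat(AG (idle & (idle | safe))) = {m1, m6}, so the formula holds at m1.

Yes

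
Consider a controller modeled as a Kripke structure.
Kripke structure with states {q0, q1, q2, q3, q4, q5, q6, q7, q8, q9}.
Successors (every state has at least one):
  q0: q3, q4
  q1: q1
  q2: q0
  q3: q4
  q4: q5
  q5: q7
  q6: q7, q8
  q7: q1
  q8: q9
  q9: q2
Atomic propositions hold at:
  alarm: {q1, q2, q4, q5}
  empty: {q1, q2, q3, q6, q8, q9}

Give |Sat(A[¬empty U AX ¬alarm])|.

5

Sat(¬empty) = {q0, q4, q5, q7}
Sat(¬alarm) = {q0, q3, q6, q7, q8, q9}
Sat(AX ¬alarm) = {s : every successor in {q0, q3, q6, q7, q8, q9}} = {q2, q5, q6, q8}
A[¬empty U AX ¬alarm]: least fixpoint, start Z0 = Sat(AX ¬alarm) = {q2, q5, q6, q8}, add states in Sat(¬empty) with every successor in Z. Z1 = {q2, q4, q5, q6, q8}; fixed.
Sat(A[¬empty U AX ¬alarm]) = {q2, q4, q5, q6, q8}
|Sat(A[¬empty U AX ¬alarm])| = |{q2, q4, q5, q6, q8}| = 5.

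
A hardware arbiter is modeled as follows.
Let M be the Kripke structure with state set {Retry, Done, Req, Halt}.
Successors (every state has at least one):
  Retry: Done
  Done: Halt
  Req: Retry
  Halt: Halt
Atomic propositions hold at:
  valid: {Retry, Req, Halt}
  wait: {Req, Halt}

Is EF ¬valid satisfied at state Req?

Yes

Sat(¬valid) = {Done}
EF ¬valid: least fixpoint, start Z0 = {Done}, add states with some successor in Z. Z1 = {Retry, Done}; Z2 = {Retry, Done, Req}; fixed.
Sat(EF ¬valid) = {Retry, Done, Req}
Req ∈ Sat(EF ¬valid) = {Retry, Done, Req}, so the formula holds at Req.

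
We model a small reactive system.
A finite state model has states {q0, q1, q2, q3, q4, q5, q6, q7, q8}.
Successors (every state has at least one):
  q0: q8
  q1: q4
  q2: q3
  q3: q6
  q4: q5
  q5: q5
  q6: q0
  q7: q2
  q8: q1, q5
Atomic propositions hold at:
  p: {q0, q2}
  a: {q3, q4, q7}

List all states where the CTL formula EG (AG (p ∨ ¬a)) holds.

{q5}

Sat(¬a) = {q0, q1, q2, q5, q6, q8}
Sat(p ∨ ¬a) = {q0, q1, q2, q5, q6, q8}
AG (p ∨ ¬a): greatest fixpoint, start Z0 = {q0, q1, q2, q5, q6, q8}, keep only states in Sat with every successor in Z. Z1 = {q0, q5, q6, q8}; Z2 = {q0, q5, q6}; Z3 = {q5, q6}; Z4 = {q5}; fixed.
Sat(AG (p ∨ ¬a)) = {q5}
EG (AG (p ∨ ¬a)): greatest fixpoint, start Z0 = {q5}, keep only states in Sat with some successor in Z. Already a fixed point.
Sat(EG (AG (p ∨ ¬a))) = {q5}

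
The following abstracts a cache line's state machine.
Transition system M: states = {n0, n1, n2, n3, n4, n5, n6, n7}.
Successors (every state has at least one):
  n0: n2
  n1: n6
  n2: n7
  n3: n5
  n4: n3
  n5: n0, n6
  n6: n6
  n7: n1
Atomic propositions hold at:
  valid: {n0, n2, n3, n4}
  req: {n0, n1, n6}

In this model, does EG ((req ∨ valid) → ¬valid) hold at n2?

No

Sat(req ∨ valid) = {n0, n1, n2, n3, n4, n6}
Sat(¬valid) = {n1, n5, n6, n7}
Sat((req ∨ valid) → ¬valid) = {n1, n5, n6, n7}
EG ((req ∨ valid) → ¬valid): greatest fixpoint, start Z0 = {n1, n5, n6, n7}, keep only states in Sat with some successor in Z. Already a fixed point.
Sat(EG ((req ∨ valid) → ¬valid)) = {n1, n5, n6, n7}
n2 ∉ Sat(EG ((req ∨ valid) → ¬valid)) = {n1, n5, n6, n7}, so the formula does not hold at n2.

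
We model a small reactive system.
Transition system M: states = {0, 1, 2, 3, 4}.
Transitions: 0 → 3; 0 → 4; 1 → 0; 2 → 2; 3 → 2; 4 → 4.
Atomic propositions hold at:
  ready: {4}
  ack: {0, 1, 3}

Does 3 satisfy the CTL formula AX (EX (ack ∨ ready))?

Sat(ack ∨ ready) = {0, 1, 3, 4}
Sat(EX (ack ∨ ready)) = {s : some successor in {0, 1, 3, 4}} = {0, 1, 4}
Sat(AX (EX (ack ∨ ready))) = {s : every successor in {0, 1, 4}} = {1, 4}
3 ∉ Sat(AX (EX (ack ∨ ready))) = {1, 4}, so the formula does not hold at 3.

No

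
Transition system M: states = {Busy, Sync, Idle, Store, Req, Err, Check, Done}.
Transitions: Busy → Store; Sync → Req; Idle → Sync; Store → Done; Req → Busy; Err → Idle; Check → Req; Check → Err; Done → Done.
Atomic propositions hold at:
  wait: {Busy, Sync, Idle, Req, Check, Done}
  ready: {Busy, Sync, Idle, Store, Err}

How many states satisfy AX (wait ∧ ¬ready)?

Sat(¬ready) = {Req, Check, Done}
Sat(wait ∧ ¬ready) = {Req, Check, Done}
Sat(AX (wait ∧ ¬ready)) = {s : every successor in {Req, Check, Done}} = {Sync, Store, Done}
|Sat(AX (wait ∧ ¬ready))| = |{Sync, Store, Done}| = 3.

3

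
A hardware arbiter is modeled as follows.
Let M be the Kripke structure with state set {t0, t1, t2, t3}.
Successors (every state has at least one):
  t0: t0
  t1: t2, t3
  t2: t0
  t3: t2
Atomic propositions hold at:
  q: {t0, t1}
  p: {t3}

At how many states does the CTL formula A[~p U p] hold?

Sat(~p) = {t0, t1, t2}
A[~p U p]: least fixpoint, start Z0 = Sat(p) = {t3}, add states in Sat(~p) with every successor in Z. Already a fixed point.
Sat(A[~p U p]) = {t3}
|Sat(A[~p U p])| = |{t3}| = 1.

1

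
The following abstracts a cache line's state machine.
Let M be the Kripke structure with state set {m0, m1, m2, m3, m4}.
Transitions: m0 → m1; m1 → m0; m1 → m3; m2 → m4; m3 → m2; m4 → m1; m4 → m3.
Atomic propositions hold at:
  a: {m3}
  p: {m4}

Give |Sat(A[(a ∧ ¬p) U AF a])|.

Sat(¬p) = {m0, m1, m2, m3}
Sat(a ∧ ¬p) = {m3}
AF a: least fixpoint, start Z0 = {m3}, add states with every successor in Z. Already a fixed point.
Sat(AF a) = {m3}
A[(a ∧ ¬p) U AF a]: least fixpoint, start Z0 = Sat(AF a) = {m3}, add states in Sat(a ∧ ¬p) with every successor in Z. Already a fixed point.
Sat(A[(a ∧ ¬p) U AF a]) = {m3}
|Sat(A[(a ∧ ¬p) U AF a])| = |{m3}| = 1.

1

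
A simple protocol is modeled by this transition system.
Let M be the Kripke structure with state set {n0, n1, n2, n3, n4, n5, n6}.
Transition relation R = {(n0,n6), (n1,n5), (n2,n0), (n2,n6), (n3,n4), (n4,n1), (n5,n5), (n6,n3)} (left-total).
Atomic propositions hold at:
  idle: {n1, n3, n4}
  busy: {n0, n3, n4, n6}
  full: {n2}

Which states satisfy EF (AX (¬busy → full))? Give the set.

{n0, n2, n3, n6}

Sat(¬busy) = {n1, n2, n5}
Sat(¬busy → full) = {n0, n2, n3, n4, n6}
Sat(AX (¬busy → full)) = {s : every successor in {n0, n2, n3, n4, n6}} = {n0, n2, n3, n6}
EF (AX (¬busy → full)): least fixpoint, start Z0 = {n0, n2, n3, n6}, add states with some successor in Z. Already a fixed point.
Sat(EF (AX (¬busy → full))) = {n0, n2, n3, n6}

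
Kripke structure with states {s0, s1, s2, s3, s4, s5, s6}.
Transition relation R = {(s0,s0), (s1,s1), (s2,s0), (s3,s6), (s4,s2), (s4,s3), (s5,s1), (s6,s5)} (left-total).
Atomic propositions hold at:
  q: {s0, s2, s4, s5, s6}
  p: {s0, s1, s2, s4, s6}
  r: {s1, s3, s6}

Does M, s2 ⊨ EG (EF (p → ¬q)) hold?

No

Sat(¬q) = {s1, s3}
Sat(p → ¬q) = {s1, s3, s5}
EF (p → ¬q): least fixpoint, start Z0 = {s1, s3, s5}, add states with some successor in Z. Z1 = {s1, s3, s4, s5, s6}; fixed.
Sat(EF (p → ¬q)) = {s1, s3, s4, s5, s6}
EG (EF (p → ¬q)): greatest fixpoint, start Z0 = {s1, s3, s4, s5, s6}, keep only states in Sat with some successor in Z. Already a fixed point.
Sat(EG (EF (p → ¬q))) = {s1, s3, s4, s5, s6}
s2 ∉ Sat(EG (EF (p → ¬q))) = {s1, s3, s4, s5, s6}, so the formula does not hold at s2.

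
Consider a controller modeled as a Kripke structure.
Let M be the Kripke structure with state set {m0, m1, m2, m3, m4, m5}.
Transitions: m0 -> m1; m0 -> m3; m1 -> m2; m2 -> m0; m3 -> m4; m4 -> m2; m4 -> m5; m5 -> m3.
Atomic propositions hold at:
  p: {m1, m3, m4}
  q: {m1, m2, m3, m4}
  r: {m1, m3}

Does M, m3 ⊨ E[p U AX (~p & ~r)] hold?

Sat(~p) = {m0, m2, m5}
Sat(~r) = {m0, m2, m4, m5}
Sat(~p & ~r) = {m0, m2, m5}
Sat(AX (~p & ~r)) = {s : every successor in {m0, m2, m5}} = {m1, m2, m4}
E[p U AX (~p & ~r)]: least fixpoint, start Z0 = Sat(AX (~p & ~r)) = {m1, m2, m4}, add states in Sat(p) with some successor in Z. Z1 = {m1, m2, m3, m4}; fixed.
Sat(E[p U AX (~p & ~r)]) = {m1, m2, m3, m4}
m3 ∈ Sat(E[p U AX (~p & ~r)]) = {m1, m2, m3, m4}, so the formula holds at m3.

Yes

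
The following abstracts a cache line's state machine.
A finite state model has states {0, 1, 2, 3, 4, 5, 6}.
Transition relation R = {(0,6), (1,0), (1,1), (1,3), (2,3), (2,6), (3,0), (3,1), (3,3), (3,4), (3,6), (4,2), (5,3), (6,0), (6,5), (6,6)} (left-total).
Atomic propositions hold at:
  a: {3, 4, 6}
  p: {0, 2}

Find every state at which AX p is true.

{4}

Sat(AX p) = {s : every successor in {0, 2}} = {4}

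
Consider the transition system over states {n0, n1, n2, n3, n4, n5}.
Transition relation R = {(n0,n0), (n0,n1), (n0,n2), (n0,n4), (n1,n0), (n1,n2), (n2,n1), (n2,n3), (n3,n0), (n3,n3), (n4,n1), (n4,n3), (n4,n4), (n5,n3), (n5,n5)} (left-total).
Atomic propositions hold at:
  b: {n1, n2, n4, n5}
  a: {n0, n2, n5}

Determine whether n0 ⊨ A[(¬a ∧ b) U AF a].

Sat(¬a) = {n1, n3, n4}
Sat(¬a ∧ b) = {n1, n4}
AF a: least fixpoint, start Z0 = {n0, n2, n5}, add states with every successor in Z. Z1 = {n0, n1, n2, n5}; fixed.
Sat(AF a) = {n0, n1, n2, n5}
A[(¬a ∧ b) U AF a]: least fixpoint, start Z0 = Sat(AF a) = {n0, n1, n2, n5}, add states in Sat(¬a ∧ b) with every successor in Z. Already a fixed point.
Sat(A[(¬a ∧ b) U AF a]) = {n0, n1, n2, n5}
n0 ∈ Sat(A[(¬a ∧ b) U AF a]) = {n0, n1, n2, n5}, so the formula holds at n0.

Yes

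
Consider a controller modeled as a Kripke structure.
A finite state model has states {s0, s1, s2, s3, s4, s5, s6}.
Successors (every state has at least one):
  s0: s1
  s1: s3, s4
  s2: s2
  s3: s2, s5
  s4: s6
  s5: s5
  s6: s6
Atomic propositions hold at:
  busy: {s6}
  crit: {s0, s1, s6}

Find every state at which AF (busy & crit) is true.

{s4, s6}

Sat(busy & crit) = {s6}
AF (busy & crit): least fixpoint, start Z0 = {s6}, add states with every successor in Z. Z1 = {s4, s6}; fixed.
Sat(AF (busy & crit)) = {s4, s6}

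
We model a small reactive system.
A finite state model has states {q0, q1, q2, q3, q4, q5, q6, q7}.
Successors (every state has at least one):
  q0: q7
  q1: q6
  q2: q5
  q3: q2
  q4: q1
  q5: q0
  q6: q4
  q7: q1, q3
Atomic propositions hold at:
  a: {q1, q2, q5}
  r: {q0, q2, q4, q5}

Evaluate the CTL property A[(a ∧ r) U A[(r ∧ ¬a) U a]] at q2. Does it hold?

Sat(a ∧ r) = {q2, q5}
Sat(¬a) = {q0, q3, q4, q6, q7}
Sat(r ∧ ¬a) = {q0, q4}
A[(r ∧ ¬a) U a]: least fixpoint, start Z0 = Sat(a) = {q1, q2, q5}, add states in Sat(r ∧ ¬a) with every successor in Z. Z1 = {q1, q2, q4, q5}; fixed.
Sat(A[(r ∧ ¬a) U a]) = {q1, q2, q4, q5}
A[(a ∧ r) U A[(r ∧ ¬a) U a]]: least fixpoint, start Z0 = Sat(A[(r ∧ ¬a) U a]) = {q1, q2, q4, q5}, add states in Sat(a ∧ r) with every successor in Z. Already a fixed point.
Sat(A[(a ∧ r) U A[(r ∧ ¬a) U a]]) = {q1, q2, q4, q5}
q2 ∈ Sat(A[(a ∧ r) U A[(r ∧ ¬a) U a]]) = {q1, q2, q4, q5}, so the formula holds at q2.

Yes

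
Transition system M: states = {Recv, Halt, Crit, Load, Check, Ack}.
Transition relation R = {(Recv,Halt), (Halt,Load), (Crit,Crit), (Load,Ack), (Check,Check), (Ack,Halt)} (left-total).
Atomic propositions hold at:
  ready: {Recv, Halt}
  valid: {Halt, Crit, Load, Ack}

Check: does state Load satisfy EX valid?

Yes

Sat(EX valid) = {s : some successor in {Halt, Crit, Load, Ack}} = {Recv, Halt, Crit, Load, Ack}
Load ∈ Sat(EX valid) = {Recv, Halt, Crit, Load, Ack}, so the formula holds at Load.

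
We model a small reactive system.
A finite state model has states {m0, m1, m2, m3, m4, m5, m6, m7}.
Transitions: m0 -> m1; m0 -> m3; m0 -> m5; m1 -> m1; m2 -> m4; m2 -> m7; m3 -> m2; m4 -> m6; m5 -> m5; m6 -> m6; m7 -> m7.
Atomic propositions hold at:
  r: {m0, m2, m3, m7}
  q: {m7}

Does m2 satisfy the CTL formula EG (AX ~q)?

Sat(~q) = {m0, m1, m2, m3, m4, m5, m6}
Sat(AX ~q) = {s : every successor in {m0, m1, m2, m3, m4, m5, m6}} = {m0, m1, m3, m4, m5, m6}
EG (AX ~q): greatest fixpoint, start Z0 = {m0, m1, m3, m4, m5, m6}, keep only states in Sat with some successor in Z. Z1 = {m0, m1, m4, m5, m6}; fixed.
Sat(EG (AX ~q)) = {m0, m1, m4, m5, m6}
m2 ∉ Sat(EG (AX ~q)) = {m0, m1, m4, m5, m6}, so the formula does not hold at m2.

No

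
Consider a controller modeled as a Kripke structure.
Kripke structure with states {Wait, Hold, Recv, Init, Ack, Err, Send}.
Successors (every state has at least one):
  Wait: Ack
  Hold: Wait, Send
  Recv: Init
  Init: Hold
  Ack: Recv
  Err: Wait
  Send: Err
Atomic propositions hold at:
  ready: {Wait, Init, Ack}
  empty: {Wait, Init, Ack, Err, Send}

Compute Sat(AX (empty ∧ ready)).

{Wait, Recv, Err}

Sat(empty ∧ ready) = {Wait, Init, Ack}
Sat(AX (empty ∧ ready)) = {s : every successor in {Wait, Init, Ack}} = {Wait, Recv, Err}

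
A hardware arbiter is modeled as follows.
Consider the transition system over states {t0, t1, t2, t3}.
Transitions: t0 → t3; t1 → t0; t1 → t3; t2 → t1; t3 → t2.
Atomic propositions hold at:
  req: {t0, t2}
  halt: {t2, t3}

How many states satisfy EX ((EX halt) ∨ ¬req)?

Sat(EX halt) = {s : some successor in {t2, t3}} = {t0, t1, t3}
Sat(¬req) = {t1, t3}
Sat((EX halt) ∨ ¬req) = {t0, t1, t3}
Sat(EX ((EX halt) ∨ ¬req)) = {s : some successor in {t0, t1, t3}} = {t0, t1, t2}
|Sat(EX ((EX halt) ∨ ¬req))| = |{t0, t1, t2}| = 3.

3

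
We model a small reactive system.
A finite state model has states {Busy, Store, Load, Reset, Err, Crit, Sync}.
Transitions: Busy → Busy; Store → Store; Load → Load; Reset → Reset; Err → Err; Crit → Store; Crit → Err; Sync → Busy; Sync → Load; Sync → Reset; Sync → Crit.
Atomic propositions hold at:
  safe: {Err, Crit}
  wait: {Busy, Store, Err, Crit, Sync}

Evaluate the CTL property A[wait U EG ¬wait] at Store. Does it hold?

No

Sat(¬wait) = {Load, Reset}
EG ¬wait: greatest fixpoint, start Z0 = {Load, Reset}, keep only states in Sat with some successor in Z. Already a fixed point.
Sat(EG ¬wait) = {Load, Reset}
A[wait U EG ¬wait]: least fixpoint, start Z0 = Sat(EG ¬wait) = {Load, Reset}, add states in Sat(wait) with every successor in Z. Already a fixed point.
Sat(A[wait U EG ¬wait]) = {Load, Reset}
Store ∉ Sat(A[wait U EG ¬wait]) = {Load, Reset}, so the formula does not hold at Store.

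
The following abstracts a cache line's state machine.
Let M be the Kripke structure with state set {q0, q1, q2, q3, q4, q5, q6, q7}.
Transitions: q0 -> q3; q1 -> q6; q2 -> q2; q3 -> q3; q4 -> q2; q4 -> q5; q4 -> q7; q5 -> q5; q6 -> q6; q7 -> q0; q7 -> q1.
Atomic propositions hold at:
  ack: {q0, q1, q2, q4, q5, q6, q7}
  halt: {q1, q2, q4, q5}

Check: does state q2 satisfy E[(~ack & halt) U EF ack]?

Sat(~ack) = {q3}
Sat(~ack & halt) = ∅
EF ack: least fixpoint, start Z0 = {q0, q1, q2, q4, q5, q6, q7}, add states with some successor in Z. Already a fixed point.
Sat(EF ack) = {q0, q1, q2, q4, q5, q6, q7}
E[(~ack & halt) U EF ack]: least fixpoint, start Z0 = Sat(EF ack) = {q0, q1, q2, q4, q5, q6, q7}, add states in Sat(~ack & halt) with some successor in Z. Already a fixed point.
Sat(E[(~ack & halt) U EF ack]) = {q0, q1, q2, q4, q5, q6, q7}
q2 ∈ Sat(E[(~ack & halt) U EF ack]) = {q0, q1, q2, q4, q5, q6, q7}, so the formula holds at q2.

Yes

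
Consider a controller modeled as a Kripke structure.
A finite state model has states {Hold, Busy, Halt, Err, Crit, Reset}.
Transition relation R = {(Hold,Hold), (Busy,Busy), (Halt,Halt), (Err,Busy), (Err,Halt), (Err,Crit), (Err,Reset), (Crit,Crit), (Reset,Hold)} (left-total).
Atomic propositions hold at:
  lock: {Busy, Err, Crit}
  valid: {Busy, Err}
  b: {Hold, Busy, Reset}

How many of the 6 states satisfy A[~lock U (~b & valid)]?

1

Sat(~lock) = {Hold, Halt, Reset}
Sat(~b) = {Halt, Err, Crit}
Sat(~b & valid) = {Err}
A[~lock U (~b & valid)]: least fixpoint, start Z0 = Sat((~b & valid)) = {Err}, add states in Sat(~lock) with every successor in Z. Already a fixed point.
Sat(A[~lock U (~b & valid)]) = {Err}
|Sat(A[~lock U (~b & valid)])| = |{Err}| = 1.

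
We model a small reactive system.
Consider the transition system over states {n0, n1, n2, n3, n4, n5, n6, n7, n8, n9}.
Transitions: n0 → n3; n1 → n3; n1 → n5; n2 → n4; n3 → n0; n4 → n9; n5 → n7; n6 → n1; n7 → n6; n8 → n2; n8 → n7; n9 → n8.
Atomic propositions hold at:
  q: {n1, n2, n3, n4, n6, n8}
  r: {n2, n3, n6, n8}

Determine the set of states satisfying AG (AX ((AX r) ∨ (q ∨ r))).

Sat(AX r) = {s : every successor in {n2, n3, n6, n8}} = {n0, n7, n9}
Sat(q ∨ r) = {n1, n2, n3, n4, n6, n8}
Sat((AX r) ∨ (q ∨ r)) = {n0, n1, n2, n3, n4, n6, n7, n8, n9}
Sat(AX ((AX r) ∨ (q ∨ r))) = {s : every successor in {n0, n1, n2, n3, n4, n6, n7, n8, n9}} = {n0, n2, n3, n4, n5, n6, n7, n8, n9}
AG (AX ((AX r) ∨ (q ∨ r))): greatest fixpoint, start Z0 = {n0, n2, n3, n4, n5, n6, n7, n8, n9}, keep only states in Sat with every successor in Z. Z1 = {n0, n2, n3, n4, n5, n7, n8, n9}; Z2 = {n0, n2, n3, n4, n5, n8, n9}; Z3 = {n0, n2, n3, n4, n9}; Z4 = {n0, n2, n3, n4}; Z5 = {n0, n2, n3}; Z6 = {n0, n3}; fixed.
Sat(AG (AX ((AX r) ∨ (q ∨ r)))) = {n0, n3}

{n0, n3}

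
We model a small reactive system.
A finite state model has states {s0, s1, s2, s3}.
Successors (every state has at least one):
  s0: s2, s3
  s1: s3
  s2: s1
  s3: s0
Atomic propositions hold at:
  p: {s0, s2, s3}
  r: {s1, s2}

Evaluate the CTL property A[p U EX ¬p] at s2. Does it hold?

Yes

Sat(¬p) = {s1}
Sat(EX ¬p) = {s : some successor in {s1}} = {s2}
A[p U EX ¬p]: least fixpoint, start Z0 = Sat(EX ¬p) = {s2}, add states in Sat(p) with every successor in Z. Already a fixed point.
Sat(A[p U EX ¬p]) = {s2}
s2 ∈ Sat(A[p U EX ¬p]) = {s2}, so the formula holds at s2.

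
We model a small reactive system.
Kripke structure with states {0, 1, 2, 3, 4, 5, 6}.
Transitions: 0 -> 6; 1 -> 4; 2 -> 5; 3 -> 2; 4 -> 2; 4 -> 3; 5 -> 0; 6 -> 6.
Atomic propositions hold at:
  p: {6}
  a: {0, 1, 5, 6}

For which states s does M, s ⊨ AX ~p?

{1, 2, 3, 4, 5}

Sat(~p) = {0, 1, 2, 3, 4, 5}
Sat(AX ~p) = {s : every successor in {0, 1, 2, 3, 4, 5}} = {1, 2, 3, 4, 5}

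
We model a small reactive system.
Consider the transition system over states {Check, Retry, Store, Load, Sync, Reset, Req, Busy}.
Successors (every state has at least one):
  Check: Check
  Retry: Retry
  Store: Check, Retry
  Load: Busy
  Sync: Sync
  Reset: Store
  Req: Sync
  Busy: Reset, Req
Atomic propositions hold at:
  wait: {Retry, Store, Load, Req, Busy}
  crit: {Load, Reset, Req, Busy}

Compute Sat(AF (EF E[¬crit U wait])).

{Retry, Store, Load, Reset, Req, Busy}

Sat(¬crit) = {Check, Retry, Store, Sync}
E[¬crit U wait]: least fixpoint, start Z0 = Sat(wait) = {Retry, Store, Load, Req, Busy}, add states in Sat(¬crit) with some successor in Z. Already a fixed point.
Sat(E[¬crit U wait]) = {Retry, Store, Load, Req, Busy}
EF E[¬crit U wait]: least fixpoint, start Z0 = {Retry, Store, Load, Req, Busy}, add states with some successor in Z. Z1 = {Retry, Store, Load, Reset, Req, Busy}; fixed.
Sat(EF E[¬crit U wait]) = {Retry, Store, Load, Reset, Req, Busy}
AF (EF E[¬crit U wait]): least fixpoint, start Z0 = {Retry, Store, Load, Reset, Req, Busy}, add states with every successor in Z. Already a fixed point.
Sat(AF (EF E[¬crit U wait])) = {Retry, Store, Load, Reset, Req, Busy}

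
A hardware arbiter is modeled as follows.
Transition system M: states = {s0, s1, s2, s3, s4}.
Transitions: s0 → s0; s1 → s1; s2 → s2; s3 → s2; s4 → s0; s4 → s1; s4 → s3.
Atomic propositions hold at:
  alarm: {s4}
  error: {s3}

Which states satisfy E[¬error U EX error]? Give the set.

{s4}

Sat(¬error) = {s0, s1, s2, s4}
Sat(EX error) = {s : some successor in {s3}} = {s4}
E[¬error U EX error]: least fixpoint, start Z0 = Sat(EX error) = {s4}, add states in Sat(¬error) with some successor in Z. Already a fixed point.
Sat(E[¬error U EX error]) = {s4}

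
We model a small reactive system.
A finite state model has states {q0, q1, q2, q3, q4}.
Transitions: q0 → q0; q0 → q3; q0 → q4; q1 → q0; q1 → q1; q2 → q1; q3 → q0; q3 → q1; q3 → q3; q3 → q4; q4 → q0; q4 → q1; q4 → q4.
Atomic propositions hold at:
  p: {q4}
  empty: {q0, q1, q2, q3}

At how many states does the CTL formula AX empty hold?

Sat(AX empty) = {s : every successor in {q0, q1, q2, q3}} = {q1, q2}
|Sat(AX empty)| = |{q1, q2}| = 2.

2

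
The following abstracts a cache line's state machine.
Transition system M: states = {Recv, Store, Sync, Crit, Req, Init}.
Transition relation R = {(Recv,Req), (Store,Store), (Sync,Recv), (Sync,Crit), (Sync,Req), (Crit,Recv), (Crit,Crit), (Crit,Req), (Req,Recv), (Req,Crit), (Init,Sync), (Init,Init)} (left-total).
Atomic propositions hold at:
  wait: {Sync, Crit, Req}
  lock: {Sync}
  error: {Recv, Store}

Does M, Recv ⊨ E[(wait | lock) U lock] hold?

No

Sat(wait | lock) = {Sync, Crit, Req}
E[(wait | lock) U lock]: least fixpoint, start Z0 = Sat(lock) = {Sync}, add states in Sat(wait | lock) with some successor in Z. Already a fixed point.
Sat(E[(wait | lock) U lock]) = {Sync}
Recv ∉ Sat(E[(wait | lock) U lock]) = {Sync}, so the formula does not hold at Recv.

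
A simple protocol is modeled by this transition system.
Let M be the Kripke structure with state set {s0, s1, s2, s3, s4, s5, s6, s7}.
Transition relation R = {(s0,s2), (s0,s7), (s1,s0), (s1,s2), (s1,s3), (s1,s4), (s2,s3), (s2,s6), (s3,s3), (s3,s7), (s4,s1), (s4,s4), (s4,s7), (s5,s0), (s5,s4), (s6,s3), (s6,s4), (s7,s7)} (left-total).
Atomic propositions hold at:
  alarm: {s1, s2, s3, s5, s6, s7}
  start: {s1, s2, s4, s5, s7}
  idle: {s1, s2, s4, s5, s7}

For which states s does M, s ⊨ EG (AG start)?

AG start: greatest fixpoint, start Z0 = {s1, s2, s4, s5, s7}, keep only states in Sat with every successor in Z. Z1 = {s4, s7}; Z2 = {s7}; fixed.
Sat(AG start) = {s7}
EG (AG start): greatest fixpoint, start Z0 = {s7}, keep only states in Sat with some successor in Z. Already a fixed point.
Sat(EG (AG start)) = {s7}

{s7}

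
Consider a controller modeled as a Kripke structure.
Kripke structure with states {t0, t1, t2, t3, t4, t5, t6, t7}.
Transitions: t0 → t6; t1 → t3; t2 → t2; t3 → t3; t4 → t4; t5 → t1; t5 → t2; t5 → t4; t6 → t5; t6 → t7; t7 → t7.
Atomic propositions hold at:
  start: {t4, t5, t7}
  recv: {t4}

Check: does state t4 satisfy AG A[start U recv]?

A[start U recv]: least fixpoint, start Z0 = Sat(recv) = {t4}, add states in Sat(start) with every successor in Z. Already a fixed point.
Sat(A[start U recv]) = {t4}
AG A[start U recv]: greatest fixpoint, start Z0 = {t4}, keep only states in Sat with every successor in Z. Already a fixed point.
Sat(AG A[start U recv]) = {t4}
t4 ∈ Sat(AG A[start U recv]) = {t4}, so the formula holds at t4.

Yes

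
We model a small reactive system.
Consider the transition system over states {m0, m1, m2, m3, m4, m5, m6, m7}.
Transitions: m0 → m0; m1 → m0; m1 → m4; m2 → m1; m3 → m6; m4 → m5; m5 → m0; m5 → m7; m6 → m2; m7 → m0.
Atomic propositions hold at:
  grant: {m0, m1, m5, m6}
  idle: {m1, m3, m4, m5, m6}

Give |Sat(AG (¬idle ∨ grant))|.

3

Sat(¬idle) = {m0, m2, m7}
Sat(¬idle ∨ grant) = {m0, m1, m2, m5, m6, m7}
AG (¬idle ∨ grant): greatest fixpoint, start Z0 = {m0, m1, m2, m5, m6, m7}, keep only states in Sat with every successor in Z. Z1 = {m0, m2, m5, m6, m7}; Z2 = {m0, m5, m6, m7}; Z3 = {m0, m5, m7}; fixed.
Sat(AG (¬idle ∨ grant)) = {m0, m5, m7}
|Sat(AG (¬idle ∨ grant))| = |{m0, m5, m7}| = 3.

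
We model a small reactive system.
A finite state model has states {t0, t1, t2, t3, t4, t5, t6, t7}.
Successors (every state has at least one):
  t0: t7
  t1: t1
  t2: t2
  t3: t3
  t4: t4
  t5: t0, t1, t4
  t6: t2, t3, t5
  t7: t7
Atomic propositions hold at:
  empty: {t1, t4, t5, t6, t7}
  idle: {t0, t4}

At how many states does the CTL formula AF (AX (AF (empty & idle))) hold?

1

Sat(empty & idle) = {t4}
AF (empty & idle): least fixpoint, start Z0 = {t4}, add states with every successor in Z. Already a fixed point.
Sat(AF (empty & idle)) = {t4}
Sat(AX (AF (empty & idle))) = {s : every successor in {t4}} = {t4}
AF (AX (AF (empty & idle))): least fixpoint, start Z0 = {t4}, add states with every successor in Z. Already a fixed point.
Sat(AF (AX (AF (empty & idle)))) = {t4}
|Sat(AF (AX (AF (empty & idle))))| = |{t4}| = 1.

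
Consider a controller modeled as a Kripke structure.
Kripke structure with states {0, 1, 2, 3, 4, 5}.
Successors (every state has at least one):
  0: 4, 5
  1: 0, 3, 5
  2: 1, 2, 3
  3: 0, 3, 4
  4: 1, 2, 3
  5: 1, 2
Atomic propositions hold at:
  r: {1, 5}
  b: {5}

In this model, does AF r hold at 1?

AF r: least fixpoint, start Z0 = {1, 5}, add states with every successor in Z. Already a fixed point.
Sat(AF r) = {1, 5}
1 ∈ Sat(AF r) = {1, 5}, so the formula holds at 1.

Yes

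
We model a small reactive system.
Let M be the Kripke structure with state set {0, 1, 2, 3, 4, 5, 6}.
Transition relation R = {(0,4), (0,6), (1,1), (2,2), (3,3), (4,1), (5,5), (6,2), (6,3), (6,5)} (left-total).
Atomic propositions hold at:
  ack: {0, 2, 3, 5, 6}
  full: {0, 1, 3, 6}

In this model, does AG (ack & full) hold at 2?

Sat(ack & full) = {0, 3, 6}
AG (ack & full): greatest fixpoint, start Z0 = {0, 3, 6}, keep only states in Sat with every successor in Z. Z1 = {3}; fixed.
Sat(AG (ack & full)) = {3}
2 ∉ Sat(AG (ack & full)) = {3}, so the formula does not hold at 2.

No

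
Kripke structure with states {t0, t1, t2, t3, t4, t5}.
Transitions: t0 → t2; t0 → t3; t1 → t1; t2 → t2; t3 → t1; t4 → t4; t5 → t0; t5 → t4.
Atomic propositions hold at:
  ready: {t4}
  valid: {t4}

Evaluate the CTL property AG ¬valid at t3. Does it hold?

Sat(¬valid) = {t0, t1, t2, t3, t5}
AG ¬valid: greatest fixpoint, start Z0 = {t0, t1, t2, t3, t5}, keep only states in Sat with every successor in Z. Z1 = {t0, t1, t2, t3}; fixed.
Sat(AG ¬valid) = {t0, t1, t2, t3}
t3 ∈ Sat(AG ¬valid) = {t0, t1, t2, t3}, so the formula holds at t3.

Yes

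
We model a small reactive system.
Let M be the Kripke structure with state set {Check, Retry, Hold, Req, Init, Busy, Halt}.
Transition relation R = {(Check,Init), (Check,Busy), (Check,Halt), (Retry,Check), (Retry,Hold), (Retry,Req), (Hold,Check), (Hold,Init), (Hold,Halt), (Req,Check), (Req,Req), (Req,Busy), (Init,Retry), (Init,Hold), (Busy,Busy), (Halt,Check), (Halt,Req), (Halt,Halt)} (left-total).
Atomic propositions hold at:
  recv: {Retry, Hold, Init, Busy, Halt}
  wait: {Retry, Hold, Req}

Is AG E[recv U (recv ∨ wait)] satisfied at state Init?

Sat(recv ∨ wait) = {Retry, Hold, Req, Init, Busy, Halt}
E[recv U (recv ∨ wait)]: least fixpoint, start Z0 = Sat((recv ∨ wait)) = {Retry, Hold, Req, Init, Busy, Halt}, add states in Sat(recv) with some successor in Z. Already a fixed point.
Sat(E[recv U (recv ∨ wait)]) = {Retry, Hold, Req, Init, Busy, Halt}
AG E[recv U (recv ∨ wait)]: greatest fixpoint, start Z0 = {Retry, Hold, Req, Init, Busy, Halt}, keep only states in Sat with every successor in Z. Z1 = {Init, Busy}; Z2 = {Busy}; fixed.
Sat(AG E[recv U (recv ∨ wait)]) = {Busy}
Init ∉ Sat(AG E[recv U (recv ∨ wait)]) = {Busy}, so the formula does not hold at Init.

No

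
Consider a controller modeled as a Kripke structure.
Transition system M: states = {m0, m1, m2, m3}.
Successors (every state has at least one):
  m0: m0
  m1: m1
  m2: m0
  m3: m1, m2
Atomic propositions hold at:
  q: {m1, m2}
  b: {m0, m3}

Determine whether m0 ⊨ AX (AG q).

AG q: greatest fixpoint, start Z0 = {m1, m2}, keep only states in Sat with every successor in Z. Z1 = {m1}; fixed.
Sat(AG q) = {m1}
Sat(AX (AG q)) = {s : every successor in {m1}} = {m1}
m0 ∉ Sat(AX (AG q)) = {m1}, so the formula does not hold at m0.

No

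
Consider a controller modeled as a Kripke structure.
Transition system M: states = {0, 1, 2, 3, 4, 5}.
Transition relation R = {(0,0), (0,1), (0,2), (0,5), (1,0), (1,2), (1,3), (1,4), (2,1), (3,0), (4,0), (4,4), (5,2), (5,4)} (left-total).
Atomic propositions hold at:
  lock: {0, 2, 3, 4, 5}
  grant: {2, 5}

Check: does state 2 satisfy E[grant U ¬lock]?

Sat(¬lock) = {1}
E[grant U ¬lock]: least fixpoint, start Z0 = Sat(¬lock) = {1}, add states in Sat(grant) with some successor in Z. Z1 = {1, 2}; Z2 = {1, 2, 5}; fixed.
Sat(E[grant U ¬lock]) = {1, 2, 5}
2 ∈ Sat(E[grant U ¬lock]) = {1, 2, 5}, so the formula holds at 2.

Yes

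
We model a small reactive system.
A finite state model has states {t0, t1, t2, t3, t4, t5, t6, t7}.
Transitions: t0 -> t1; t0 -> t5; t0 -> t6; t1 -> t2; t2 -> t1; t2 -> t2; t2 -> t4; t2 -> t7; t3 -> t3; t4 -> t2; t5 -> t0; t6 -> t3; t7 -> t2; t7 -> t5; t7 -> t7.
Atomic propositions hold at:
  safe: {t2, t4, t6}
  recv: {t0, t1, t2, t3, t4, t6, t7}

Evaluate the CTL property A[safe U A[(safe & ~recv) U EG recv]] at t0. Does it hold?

Yes

Sat(~recv) = {t5}
Sat(safe & ~recv) = ∅
EG recv: greatest fixpoint, start Z0 = {t0, t1, t2, t3, t4, t6, t7}, keep only states in Sat with some successor in Z. Already a fixed point.
Sat(EG recv) = {t0, t1, t2, t3, t4, t6, t7}
A[(safe & ~recv) U EG recv]: least fixpoint, start Z0 = Sat(EG recv) = {t0, t1, t2, t3, t4, t6, t7}, add states in Sat(safe & ~recv) with every successor in Z. Already a fixed point.
Sat(A[(safe & ~recv) U EG recv]) = {t0, t1, t2, t3, t4, t6, t7}
A[safe U A[(safe & ~recv) U EG recv]]: least fixpoint, start Z0 = Sat(A[(safe & ~recv) U EG recv]) = {t0, t1, t2, t3, t4, t6, t7}, add states in Sat(safe) with every successor in Z. Already a fixed point.
Sat(A[safe U A[(safe & ~recv) U EG recv]]) = {t0, t1, t2, t3, t4, t6, t7}
t0 ∈ Sat(A[safe U A[(safe & ~recv) U EG recv]]) = {t0, t1, t2, t3, t4, t6, t7}, so the formula holds at t0.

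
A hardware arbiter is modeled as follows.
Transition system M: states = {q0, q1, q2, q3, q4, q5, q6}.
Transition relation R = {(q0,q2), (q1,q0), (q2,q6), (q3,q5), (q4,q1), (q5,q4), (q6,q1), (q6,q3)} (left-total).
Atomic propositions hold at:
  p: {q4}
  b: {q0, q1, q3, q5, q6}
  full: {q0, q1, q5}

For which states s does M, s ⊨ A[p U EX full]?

Sat(EX full) = {s : some successor in {q0, q1, q5}} = {q1, q3, q4, q6}
A[p U EX full]: least fixpoint, start Z0 = Sat(EX full) = {q1, q3, q4, q6}, add states in Sat(p) with every successor in Z. Already a fixed point.
Sat(A[p U EX full]) = {q1, q3, q4, q6}

{q1, q3, q4, q6}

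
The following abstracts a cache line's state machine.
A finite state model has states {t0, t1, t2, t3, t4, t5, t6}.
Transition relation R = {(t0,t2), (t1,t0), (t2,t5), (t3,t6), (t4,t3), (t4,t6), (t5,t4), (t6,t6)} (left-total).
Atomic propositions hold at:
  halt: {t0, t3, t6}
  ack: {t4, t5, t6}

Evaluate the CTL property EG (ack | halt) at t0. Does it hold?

No

Sat(ack | halt) = {t0, t3, t4, t5, t6}
EG (ack | halt): greatest fixpoint, start Z0 = {t0, t3, t4, t5, t6}, keep only states in Sat with some successor in Z. Z1 = {t3, t4, t5, t6}; fixed.
Sat(EG (ack | halt)) = {t3, t4, t5, t6}
t0 ∉ Sat(EG (ack | halt)) = {t3, t4, t5, t6}, so the formula does not hold at t0.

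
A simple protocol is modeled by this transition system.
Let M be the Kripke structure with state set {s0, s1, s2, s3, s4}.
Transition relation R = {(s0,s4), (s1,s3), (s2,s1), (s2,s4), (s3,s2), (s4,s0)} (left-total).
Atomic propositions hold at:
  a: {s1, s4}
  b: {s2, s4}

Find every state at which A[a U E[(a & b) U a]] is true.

{s1, s4}

Sat(a & b) = {s4}
E[(a & b) U a]: least fixpoint, start Z0 = Sat(a) = {s1, s4}, add states in Sat(a & b) with some successor in Z. Already a fixed point.
Sat(E[(a & b) U a]) = {s1, s4}
A[a U E[(a & b) U a]]: least fixpoint, start Z0 = Sat(E[(a & b) U a]) = {s1, s4}, add states in Sat(a) with every successor in Z. Already a fixed point.
Sat(A[a U E[(a & b) U a]]) = {s1, s4}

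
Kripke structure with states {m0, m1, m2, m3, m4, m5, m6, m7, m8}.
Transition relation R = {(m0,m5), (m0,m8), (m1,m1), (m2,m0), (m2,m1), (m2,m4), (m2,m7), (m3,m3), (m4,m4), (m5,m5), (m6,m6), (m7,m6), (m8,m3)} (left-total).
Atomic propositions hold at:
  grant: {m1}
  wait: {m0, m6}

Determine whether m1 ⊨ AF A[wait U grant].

Yes

A[wait U grant]: least fixpoint, start Z0 = Sat(grant) = {m1}, add states in Sat(wait) with every successor in Z. Already a fixed point.
Sat(A[wait U grant]) = {m1}
AF A[wait U grant]: least fixpoint, start Z0 = {m1}, add states with every successor in Z. Already a fixed point.
Sat(AF A[wait U grant]) = {m1}
m1 ∈ Sat(AF A[wait U grant]) = {m1}, so the formula holds at m1.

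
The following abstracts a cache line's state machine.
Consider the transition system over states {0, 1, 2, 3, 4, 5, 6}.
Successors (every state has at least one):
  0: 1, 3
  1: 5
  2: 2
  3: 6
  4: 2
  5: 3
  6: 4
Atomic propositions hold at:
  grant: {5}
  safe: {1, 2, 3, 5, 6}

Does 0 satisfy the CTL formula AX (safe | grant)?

Yes

Sat(safe | grant) = {1, 2, 3, 5, 6}
Sat(AX (safe | grant)) = {s : every successor in {1, 2, 3, 5, 6}} = {0, 1, 2, 3, 4, 5}
0 ∈ Sat(AX (safe | grant)) = {0, 1, 2, 3, 4, 5}, so the formula holds at 0.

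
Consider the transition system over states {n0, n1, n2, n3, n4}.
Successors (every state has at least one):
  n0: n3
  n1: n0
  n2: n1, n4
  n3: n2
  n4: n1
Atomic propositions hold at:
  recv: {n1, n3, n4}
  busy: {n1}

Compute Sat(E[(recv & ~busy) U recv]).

Sat(~busy) = {n0, n2, n3, n4}
Sat(recv & ~busy) = {n3, n4}
E[(recv & ~busy) U recv]: least fixpoint, start Z0 = Sat(recv) = {n1, n3, n4}, add states in Sat(recv & ~busy) with some successor in Z. Already a fixed point.
Sat(E[(recv & ~busy) U recv]) = {n1, n3, n4}

{n1, n3, n4}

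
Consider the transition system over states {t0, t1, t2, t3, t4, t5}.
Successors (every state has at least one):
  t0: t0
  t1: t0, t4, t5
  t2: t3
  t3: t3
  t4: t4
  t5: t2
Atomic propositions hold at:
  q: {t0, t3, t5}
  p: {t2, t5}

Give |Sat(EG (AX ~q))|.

Sat(~q) = {t1, t2, t4}
Sat(AX ~q) = {s : every successor in {t1, t2, t4}} = {t4, t5}
EG (AX ~q): greatest fixpoint, start Z0 = {t4, t5}, keep only states in Sat with some successor in Z. Z1 = {t4}; fixed.
Sat(EG (AX ~q)) = {t4}
|Sat(EG (AX ~q))| = |{t4}| = 1.

1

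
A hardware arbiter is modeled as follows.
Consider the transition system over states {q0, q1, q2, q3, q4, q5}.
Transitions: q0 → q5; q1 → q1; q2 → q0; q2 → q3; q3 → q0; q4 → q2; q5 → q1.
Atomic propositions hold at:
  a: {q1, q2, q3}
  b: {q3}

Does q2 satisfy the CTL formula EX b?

Sat(EX b) = {s : some successor in {q3}} = {q2}
q2 ∈ Sat(EX b) = {q2}, so the formula holds at q2.

Yes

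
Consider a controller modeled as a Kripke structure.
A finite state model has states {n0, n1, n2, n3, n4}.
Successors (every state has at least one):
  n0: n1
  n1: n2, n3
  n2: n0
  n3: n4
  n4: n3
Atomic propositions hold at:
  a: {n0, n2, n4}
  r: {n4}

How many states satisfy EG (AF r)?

2

AF r: least fixpoint, start Z0 = {n4}, add states with every successor in Z. Z1 = {n3, n4}; fixed.
Sat(AF r) = {n3, n4}
EG (AF r): greatest fixpoint, start Z0 = {n3, n4}, keep only states in Sat with some successor in Z. Already a fixed point.
Sat(EG (AF r)) = {n3, n4}
|Sat(EG (AF r))| = |{n3, n4}| = 2.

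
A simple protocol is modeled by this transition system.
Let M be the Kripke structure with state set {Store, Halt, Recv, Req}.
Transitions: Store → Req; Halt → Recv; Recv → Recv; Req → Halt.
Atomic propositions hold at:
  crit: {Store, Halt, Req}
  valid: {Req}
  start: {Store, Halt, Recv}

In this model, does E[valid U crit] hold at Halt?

E[valid U crit]: least fixpoint, start Z0 = Sat(crit) = {Store, Halt, Req}, add states in Sat(valid) with some successor in Z. Already a fixed point.
Sat(E[valid U crit]) = {Store, Halt, Req}
Halt ∈ Sat(E[valid U crit]) = {Store, Halt, Req}, so the formula holds at Halt.

Yes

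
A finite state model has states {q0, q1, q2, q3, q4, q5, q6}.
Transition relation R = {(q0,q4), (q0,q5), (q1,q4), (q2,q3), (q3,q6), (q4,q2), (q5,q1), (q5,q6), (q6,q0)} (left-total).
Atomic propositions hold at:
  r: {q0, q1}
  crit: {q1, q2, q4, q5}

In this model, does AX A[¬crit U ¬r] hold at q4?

Sat(¬crit) = {q0, q3, q6}
Sat(¬r) = {q2, q3, q4, q5, q6}
A[¬crit U ¬r]: least fixpoint, start Z0 = Sat(¬r) = {q2, q3, q4, q5, q6}, add states in Sat(¬crit) with every successor in Z. Z1 = {q0, q2, q3, q4, q5, q6}; fixed.
Sat(A[¬crit U ¬r]) = {q0, q2, q3, q4, q5, q6}
Sat(AX A[¬crit U ¬r]) = {s : every successor in {q0, q2, q3, q4, q5, q6}} = {q0, q1, q2, q3, q4, q6}
q4 ∈ Sat(AX A[¬crit U ¬r]) = {q0, q1, q2, q3, q4, q6}, so the formula holds at q4.

Yes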